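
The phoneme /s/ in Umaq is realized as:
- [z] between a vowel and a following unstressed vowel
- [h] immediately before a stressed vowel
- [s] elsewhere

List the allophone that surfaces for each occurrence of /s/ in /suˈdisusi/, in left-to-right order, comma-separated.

[s], [z], [z]

Occurrence 1 (position 1): no conditioning environment matches → elsewhere allophone [s].
Occurrence 2 (position 5): between a vowel and a following unstressed vowel → [z].
Occurrence 3 (position 7): between a vowel and a following unstressed vowel → [z].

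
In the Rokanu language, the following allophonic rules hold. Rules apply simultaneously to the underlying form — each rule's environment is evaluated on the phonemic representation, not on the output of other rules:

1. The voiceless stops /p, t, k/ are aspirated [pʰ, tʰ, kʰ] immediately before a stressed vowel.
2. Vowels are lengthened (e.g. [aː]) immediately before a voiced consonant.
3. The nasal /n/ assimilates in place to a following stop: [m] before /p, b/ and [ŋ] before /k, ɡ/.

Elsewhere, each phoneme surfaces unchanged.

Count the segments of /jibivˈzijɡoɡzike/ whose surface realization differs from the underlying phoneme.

Segments that undergo a rule: /i/ → [iː] (rule 2); /i/ → [iː] (rule 2); /i/ → [iː] (rule 2); /o/ → [oː] (rule 2).
All other segments surface unchanged.

4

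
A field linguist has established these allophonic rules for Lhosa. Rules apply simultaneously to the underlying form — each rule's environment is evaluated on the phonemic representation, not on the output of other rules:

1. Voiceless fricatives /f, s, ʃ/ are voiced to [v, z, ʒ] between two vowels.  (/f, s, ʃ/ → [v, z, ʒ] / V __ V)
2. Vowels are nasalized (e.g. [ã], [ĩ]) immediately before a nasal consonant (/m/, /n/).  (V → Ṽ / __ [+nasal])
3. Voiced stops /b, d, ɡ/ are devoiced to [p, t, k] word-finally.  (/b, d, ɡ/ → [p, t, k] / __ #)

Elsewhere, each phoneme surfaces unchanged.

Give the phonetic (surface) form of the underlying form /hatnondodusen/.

/h/ — not in any rule's target class → [h].
/a/ (between /h/ and /t/): rule 2 targets it, but not before a nasal consonant → unchanged [a].
/t/ (between /a/ and /n/) is unaffected → [t].
/n/ stays [n].
/o/ (between /n/ and /n/): before a nasal consonant, so rule 2 applies → [õ].
/n/ — not in any rule's target class → [n].
/d/ (between /n/ and /o/): rule 3 targets it, but not word-finally → unchanged [d].
/o/ (between /d/ and /d/): rule 2 targets it, but not before a nasal consonant → unchanged [o].
/d/ (between /o/ and /u/) is in the target of rule 3 but the environment (word-finally) is not met → [d].
/u/ (between /d/ and /s/) is in the target of rule 2 but the environment (before a nasal consonant) is not met → [u].
Rule 1 applies to /s/ (between /u/ and /e/: between two vowels) → [z].
/e/ (between /s/ and /n/): before a nasal consonant, so rule 2 applies → [ẽ].
/n/ (word-final): no rule targets it → [n].

[hatnõndoduzẽn]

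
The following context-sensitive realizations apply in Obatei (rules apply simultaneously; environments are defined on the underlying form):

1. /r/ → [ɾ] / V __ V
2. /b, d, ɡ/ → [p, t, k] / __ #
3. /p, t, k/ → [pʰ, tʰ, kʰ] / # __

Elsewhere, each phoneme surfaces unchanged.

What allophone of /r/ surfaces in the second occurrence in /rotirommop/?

/r/ (between /i/ and /o/): between two vowels, so rule 1 applies → [ɾ].

[ɾ]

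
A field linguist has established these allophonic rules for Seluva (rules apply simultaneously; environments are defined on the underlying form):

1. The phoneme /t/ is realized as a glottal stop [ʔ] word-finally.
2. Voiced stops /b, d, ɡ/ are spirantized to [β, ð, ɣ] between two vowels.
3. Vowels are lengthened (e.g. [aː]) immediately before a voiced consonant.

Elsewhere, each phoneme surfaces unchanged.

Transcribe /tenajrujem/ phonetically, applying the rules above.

/t/ (word-initial) fails the environment for rule 1, so it stays [t].
Rule 3 applies to /e/ (between /t/ and /n/: before a voiced consonant) → [eː].
/a/ — between /n/ and /j/, before a voiced consonant — surfaces as [aː] (rule 3).
/u/ meets the environment for rule 3 (before a voiced consonant) → [uː].
/e/ (between /j/ and /m/): before a voiced consonant, so rule 3 applies → [eː].

[teːnaːjruːjeːm]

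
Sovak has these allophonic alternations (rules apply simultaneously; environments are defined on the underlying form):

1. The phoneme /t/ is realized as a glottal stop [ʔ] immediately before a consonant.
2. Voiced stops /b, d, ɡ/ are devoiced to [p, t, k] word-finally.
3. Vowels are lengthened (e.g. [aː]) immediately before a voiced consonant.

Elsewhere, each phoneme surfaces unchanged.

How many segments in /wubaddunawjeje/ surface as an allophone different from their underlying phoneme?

Segments that undergo a rule: /u/ → [uː] (rule 3); /a/ → [aː] (rule 3); /u/ → [uː] (rule 3); /a/ → [aː] (rule 3); /e/ → [eː] (rule 3).
All other segments surface unchanged.

5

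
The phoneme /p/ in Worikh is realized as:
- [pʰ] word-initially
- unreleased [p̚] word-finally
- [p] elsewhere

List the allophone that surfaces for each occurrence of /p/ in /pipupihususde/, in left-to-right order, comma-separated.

Occurrence 1 (position 1): word-initially → [pʰ].
Occurrence 2 (position 3): no conditioning environment matches → elsewhere allophone [p].
Occurrence 3 (position 5): no conditioning environment matches → elsewhere allophone [p].

[pʰ], [p], [p]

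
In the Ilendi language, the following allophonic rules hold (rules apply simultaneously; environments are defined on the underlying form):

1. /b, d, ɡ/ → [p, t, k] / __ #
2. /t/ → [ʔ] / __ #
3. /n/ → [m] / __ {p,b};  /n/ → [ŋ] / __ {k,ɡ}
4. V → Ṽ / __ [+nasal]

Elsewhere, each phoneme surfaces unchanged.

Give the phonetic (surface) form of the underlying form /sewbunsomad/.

[sewbũnsõmat]

/s/ (word-initial): no rule targets it → [s].
/e/ — between /s/ and /w/; rule 4 does not apply here → [e].
/w/ stays [w].
/b/ (between /w/ and /u/) fails the environment for rule 1, so it stays [b].
/u/ meets the environment for rule 4 (before a nasal consonant) → [ũ].
/n/ (between /u/ and /s/): rule 3 targets it, but not before a labial or velar stop → unchanged [n].
/s/ — not in any rule's target class → [s].
/o/ meets the environment for rule 4 (before a nasal consonant) → [õ].
/m/ (between /o/ and /a/): no rule targets it → [m].
/a/ (between /m/ and /d/) is in the target of rule 4 but the environment (before a nasal consonant) is not met → [a].
/d/ — word-final, word-finally — surfaces as [t] (rule 1).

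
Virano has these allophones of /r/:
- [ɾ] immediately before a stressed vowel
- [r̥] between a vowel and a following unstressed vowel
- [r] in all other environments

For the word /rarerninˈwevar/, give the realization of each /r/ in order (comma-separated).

[r], [r̥], [r], [r]

Occurrence 1 (position 1): no conditioning environment matches → elsewhere allophone [r].
Occurrence 2 (position 3): between a vowel and a following unstressed vowel → [r̥].
Occurrence 3 (position 5): no conditioning environment matches → elsewhere allophone [r].
Occurrence 4 (position 13): no conditioning environment matches → elsewhere allophone [r].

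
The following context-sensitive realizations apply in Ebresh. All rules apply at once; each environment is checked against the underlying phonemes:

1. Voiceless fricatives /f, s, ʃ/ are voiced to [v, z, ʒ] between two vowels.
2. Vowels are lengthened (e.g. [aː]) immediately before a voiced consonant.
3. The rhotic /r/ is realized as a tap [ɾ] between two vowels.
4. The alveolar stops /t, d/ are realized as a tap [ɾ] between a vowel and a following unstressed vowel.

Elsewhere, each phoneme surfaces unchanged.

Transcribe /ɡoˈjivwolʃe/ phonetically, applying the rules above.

[ɡoːˈjiːvwoːlʃe]

/ɡ/ — not in any rule's target class → [ɡ].
Rule 2 applies to /o/ (between /ɡ/ and /j/: before a voiced consonant) → [oː].
/j/ (between /o/ and /i/) is unaffected → [j].
Rule 2 applies to /i/ (between /j/ and /v/: before a voiced consonant) → [iː].
/v/ stays [v].
/w/ stays [w].
/o/ (between /w/ and /l/) occurs before a voiced consonant → [oː] by rule 2.
/l/ (between /o/ and /ʃ/) is unaffected → [l].
/ʃ/ (between /l/ and /e/) is in the target of rule 1 but the environment (between two vowels) is not met → [ʃ].
/e/ (word-final) is in the target of rule 2 but the environment (before a voiced consonant) is not met → [e].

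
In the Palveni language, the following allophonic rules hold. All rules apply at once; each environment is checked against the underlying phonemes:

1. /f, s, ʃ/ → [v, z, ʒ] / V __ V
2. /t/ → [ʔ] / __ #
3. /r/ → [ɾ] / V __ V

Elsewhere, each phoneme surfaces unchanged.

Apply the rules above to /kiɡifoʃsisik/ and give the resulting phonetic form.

[kiɡivoʃsizik]

Rule 1 applies to /f/ (between /i/ and /o/: between two vowels) → [v].
/ʃ/ (between /o/ and /s/) is in the target of rule 1 but the environment (between two vowels) is not met → [ʃ].
/s/ (between /ʃ/ and /i/) is in the target of rule 1 but the environment (between two vowels) is not met → [s].
/s/ (between /i/ and /i/) occurs between two vowels → [z] by rule 1.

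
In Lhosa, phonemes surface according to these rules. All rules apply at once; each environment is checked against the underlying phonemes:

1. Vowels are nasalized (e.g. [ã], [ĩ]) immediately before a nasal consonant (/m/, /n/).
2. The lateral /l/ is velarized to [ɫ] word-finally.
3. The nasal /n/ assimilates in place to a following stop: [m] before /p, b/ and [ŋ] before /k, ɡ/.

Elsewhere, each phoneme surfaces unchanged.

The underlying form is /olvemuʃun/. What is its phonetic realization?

[olvẽmuʃũn]

/o/ (word-initial): rule 1 targets it, but not before a nasal consonant → unchanged [o].
/l/ (between /o/ and /v/) fails the environment for rule 2, so it stays [l].
/v/ (between /l/ and /e/): no rule targets it → [v].
/e/ (between /v/ and /m/) occurs before a nasal consonant → [ẽ] by rule 1.
/m/ stays [m].
/u/ — between /m/ and /ʃ/; rule 1 does not apply here → [u].
/ʃ/ — not in any rule's target class → [ʃ].
/u/ (between /ʃ/ and /n/): before a nasal consonant, so rule 1 applies → [ũ].
/n/ (word-final) is in the target of rule 3 but the environment (before a labial or velar stop) is not met → [n].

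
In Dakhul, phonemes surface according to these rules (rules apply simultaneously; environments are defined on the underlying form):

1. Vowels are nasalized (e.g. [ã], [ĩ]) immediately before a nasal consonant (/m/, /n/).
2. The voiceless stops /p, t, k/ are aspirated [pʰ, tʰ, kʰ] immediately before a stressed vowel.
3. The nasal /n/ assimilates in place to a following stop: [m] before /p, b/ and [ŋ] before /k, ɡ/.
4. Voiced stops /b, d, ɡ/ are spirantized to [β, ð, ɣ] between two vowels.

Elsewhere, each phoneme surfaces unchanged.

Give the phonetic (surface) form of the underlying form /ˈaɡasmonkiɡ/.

[ˈaɣasmõŋkiɡ]

/a/ (word-initial) is in the target of rule 1 but the environment (before a nasal consonant) is not met → [a].
/ɡ/ meets the environment for rule 4 (between two vowels) → [ɣ].
/a/ (between /ɡ/ and /s/) fails the environment for rule 1, so it stays [a].
/s/ — not in any rule's target class → [s].
/m/ stays [m].
/o/ meets the environment for rule 1 (before a nasal consonant) → [õ].
/n/ meets the environment for rule 3 (before a labial or velar stop) → [ŋ].
/k/ — between /n/ and /i/; rule 2 does not apply here → [k].
/i/ (between /k/ and /ɡ/) fails the environment for rule 1, so it stays [i].
/ɡ/ (word-final): rule 4 targets it, but not between two vowels → unchanged [ɡ].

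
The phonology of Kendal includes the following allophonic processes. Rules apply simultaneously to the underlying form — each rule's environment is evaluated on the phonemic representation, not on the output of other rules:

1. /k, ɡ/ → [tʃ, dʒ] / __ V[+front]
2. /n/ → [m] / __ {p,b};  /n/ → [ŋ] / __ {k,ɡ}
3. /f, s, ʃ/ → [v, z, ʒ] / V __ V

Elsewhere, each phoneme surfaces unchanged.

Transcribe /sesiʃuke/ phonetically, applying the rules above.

/s/ (word-initial) is in the target of rule 3 but the environment (between two vowels) is not met → [s].
/s/ (between /e/ and /i/) occurs between two vowels → [z] by rule 3.
/ʃ/ — between /i/ and /u/, between two vowels — surfaces as [ʒ] (rule 3).
/k/ meets the environment for rule 1 (before a front vowel) → [tʃ].

[seziʒutʃe]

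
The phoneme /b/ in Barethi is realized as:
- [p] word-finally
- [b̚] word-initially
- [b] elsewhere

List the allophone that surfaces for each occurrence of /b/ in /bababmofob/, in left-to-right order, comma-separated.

Occurrence 1 (position 1): word-initially → [b̚].
Occurrence 2 (position 3): no conditioning environment matches → elsewhere allophone [b].
Occurrence 3 (position 5): no conditioning environment matches → elsewhere allophone [b].
Occurrence 4 (position 10): word-finally → [p].

[b̚], [b], [b], [p]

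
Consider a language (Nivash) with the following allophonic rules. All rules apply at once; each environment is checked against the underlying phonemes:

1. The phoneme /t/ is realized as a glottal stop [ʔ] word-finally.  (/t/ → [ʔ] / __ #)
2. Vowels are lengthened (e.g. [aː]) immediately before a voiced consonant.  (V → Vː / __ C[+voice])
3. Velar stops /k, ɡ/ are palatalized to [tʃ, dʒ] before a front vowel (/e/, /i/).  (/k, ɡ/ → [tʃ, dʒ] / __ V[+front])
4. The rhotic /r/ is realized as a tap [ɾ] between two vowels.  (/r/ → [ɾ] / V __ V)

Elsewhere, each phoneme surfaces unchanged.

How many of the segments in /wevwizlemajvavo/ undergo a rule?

5

Segments that undergo a rule: /e/ → [eː] (rule 2); /i/ → [iː] (rule 2); /e/ → [eː] (rule 2); /a/ → [aː] (rule 2); /a/ → [aː] (rule 2).
All other segments surface unchanged.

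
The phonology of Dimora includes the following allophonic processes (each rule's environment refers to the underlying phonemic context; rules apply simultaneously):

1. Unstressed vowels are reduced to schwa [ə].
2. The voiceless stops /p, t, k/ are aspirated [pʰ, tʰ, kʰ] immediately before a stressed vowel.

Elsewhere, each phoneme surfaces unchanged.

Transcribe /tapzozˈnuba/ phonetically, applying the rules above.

/t/ — word-initial; rule 2 does not apply here → [t].
Rule 1 applies to /a/ (between /t/ and /p/: in an unstressed syllable) → [ə].
/p/ (between /a/ and /z/) fails the environment for rule 2, so it stays [p].
/z/ — not in any rule's target class → [z].
/o/ (between /z/ and /z/): in an unstressed syllable, so rule 1 applies → [ə].
/z/ stays [z].
/n/ (between /z/ and /u/): no rule targets it → [n].
/u/ (between /n/ and /b/) is in the target of rule 1 but the environment (in an unstressed syllable) is not met → [u].
/b/ stays [b].
/a/ meets the environment for rule 1 (in an unstressed syllable) → [ə].

[təpzəzˈnubə]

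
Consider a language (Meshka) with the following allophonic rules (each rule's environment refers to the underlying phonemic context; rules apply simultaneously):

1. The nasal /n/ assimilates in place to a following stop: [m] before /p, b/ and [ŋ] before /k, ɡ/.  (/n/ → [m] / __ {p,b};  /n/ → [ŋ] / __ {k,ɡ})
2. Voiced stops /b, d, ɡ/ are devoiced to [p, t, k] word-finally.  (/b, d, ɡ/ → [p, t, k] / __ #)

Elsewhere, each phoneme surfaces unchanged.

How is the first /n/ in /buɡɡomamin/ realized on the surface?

[n]

/n/ (word-final): rule 1 targets it, but not before a labial or velar stop → unchanged [n].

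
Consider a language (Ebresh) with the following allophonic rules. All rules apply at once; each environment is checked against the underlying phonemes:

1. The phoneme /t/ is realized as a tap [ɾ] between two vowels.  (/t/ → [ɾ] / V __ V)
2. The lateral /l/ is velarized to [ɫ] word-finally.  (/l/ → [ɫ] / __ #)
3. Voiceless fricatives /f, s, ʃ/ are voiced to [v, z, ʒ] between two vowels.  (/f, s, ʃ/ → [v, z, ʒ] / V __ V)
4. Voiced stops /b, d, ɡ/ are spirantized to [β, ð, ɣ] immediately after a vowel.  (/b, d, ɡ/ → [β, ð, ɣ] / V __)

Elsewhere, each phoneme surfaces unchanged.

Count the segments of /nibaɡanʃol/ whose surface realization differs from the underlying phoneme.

3

Segments that undergo a rule: /b/ → [β] (rule 4); /ɡ/ → [ɣ] (rule 4); /l/ → [ɫ] (rule 2).
All other segments surface unchanged.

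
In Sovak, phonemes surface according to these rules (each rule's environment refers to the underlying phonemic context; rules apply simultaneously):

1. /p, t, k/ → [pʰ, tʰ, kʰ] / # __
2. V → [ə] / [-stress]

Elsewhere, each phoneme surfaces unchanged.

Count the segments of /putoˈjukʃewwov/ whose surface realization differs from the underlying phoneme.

5

Segments that undergo a rule: /p/ → [pʰ] (rule 1); /u/ → [ə] (rule 2); /o/ → [ə] (rule 2); /e/ → [ə] (rule 2); /o/ → [ə] (rule 2).
All other segments surface unchanged.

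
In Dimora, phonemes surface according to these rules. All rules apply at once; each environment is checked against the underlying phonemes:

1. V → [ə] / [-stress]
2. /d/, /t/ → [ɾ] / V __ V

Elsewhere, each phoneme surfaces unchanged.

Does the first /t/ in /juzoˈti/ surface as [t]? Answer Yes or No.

No

/t/ (between /o/ and /i/): between two vowels, so rule 2 applies → [ɾ].
The actual realization is [ɾ], not [t].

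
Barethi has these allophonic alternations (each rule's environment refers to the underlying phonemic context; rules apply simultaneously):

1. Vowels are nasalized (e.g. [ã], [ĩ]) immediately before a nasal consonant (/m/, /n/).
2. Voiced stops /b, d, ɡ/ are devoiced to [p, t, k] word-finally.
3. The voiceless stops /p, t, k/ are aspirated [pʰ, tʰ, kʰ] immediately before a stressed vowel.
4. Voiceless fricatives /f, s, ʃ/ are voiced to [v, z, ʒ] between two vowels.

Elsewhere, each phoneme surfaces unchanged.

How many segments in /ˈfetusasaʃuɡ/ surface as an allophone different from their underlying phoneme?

Segments that undergo a rule: /s/ → [z] (rule 4); /s/ → [z] (rule 4); /ʃ/ → [ʒ] (rule 4); /ɡ/ → [k] (rule 2).
All other segments surface unchanged.

4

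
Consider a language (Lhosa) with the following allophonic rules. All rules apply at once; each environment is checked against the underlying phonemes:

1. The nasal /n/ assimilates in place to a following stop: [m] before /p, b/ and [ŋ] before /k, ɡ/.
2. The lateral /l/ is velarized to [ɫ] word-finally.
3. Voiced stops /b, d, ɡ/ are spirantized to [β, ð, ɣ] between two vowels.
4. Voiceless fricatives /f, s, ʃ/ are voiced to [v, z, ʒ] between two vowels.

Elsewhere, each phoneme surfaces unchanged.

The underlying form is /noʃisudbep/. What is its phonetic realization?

/n/ (word-initial) is in the target of rule 1 but the environment (before a labial or velar stop) is not met → [n].
/ʃ/ (between /o/ and /i/) occurs between two vowels → [ʒ] by rule 4.
/s/ (between /i/ and /u/) occurs between two vowels → [z] by rule 4.
/d/ — between /u/ and /b/; rule 3 does not apply here → [d].
/b/ (between /d/ and /e/): rule 3 targets it, but not between two vowels → unchanged [b].

[noʒizudbep]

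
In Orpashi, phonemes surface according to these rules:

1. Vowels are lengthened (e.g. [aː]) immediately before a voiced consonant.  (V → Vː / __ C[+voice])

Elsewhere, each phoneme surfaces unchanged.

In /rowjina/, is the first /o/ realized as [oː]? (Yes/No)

Rule 1 applies to /o/ (between /r/ and /w/: before a voiced consonant) → [oː].
The actual realization is [oː], which matches [oː].

Yes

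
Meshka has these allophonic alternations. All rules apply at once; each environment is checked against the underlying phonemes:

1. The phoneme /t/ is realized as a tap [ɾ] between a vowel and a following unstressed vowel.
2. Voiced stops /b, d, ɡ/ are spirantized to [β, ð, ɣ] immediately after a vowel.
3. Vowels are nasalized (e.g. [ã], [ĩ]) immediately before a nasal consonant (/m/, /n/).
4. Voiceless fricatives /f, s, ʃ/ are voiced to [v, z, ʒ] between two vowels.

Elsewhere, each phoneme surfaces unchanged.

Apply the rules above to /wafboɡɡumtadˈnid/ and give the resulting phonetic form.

[wafboɣɡũmtaðˈnið]

/a/ (between /w/ and /f/): rule 3 targets it, but not before a nasal consonant → unchanged [a].
/f/ (between /a/ and /b/): rule 4 targets it, but not between two vowels → unchanged [f].
/b/ (between /f/ and /o/): rule 2 targets it, but not immediately after a vowel → unchanged [b].
/o/ (between /b/ and /ɡ/) is in the target of rule 3 but the environment (before a nasal consonant) is not met → [o].
/ɡ/ (between /o/ and /ɡ/) occurs immediately after a vowel → [ɣ] by rule 2.
/ɡ/ (between /ɡ/ and /u/) fails the environment for rule 2, so it stays [ɡ].
/u/ meets the environment for rule 3 (before a nasal consonant) → [ũ].
/t/ (between /m/ and /a/) fails the environment for rule 1, so it stays [t].
/a/ (between /t/ and /d/) fails the environment for rule 3, so it stays [a].
/d/ meets the environment for rule 2 (immediately after a vowel) → [ð].
/i/ (between /n/ and /d/): rule 3 targets it, but not before a nasal consonant → unchanged [i].
/d/ — word-final, immediately after a vowel — surfaces as [ð] (rule 2).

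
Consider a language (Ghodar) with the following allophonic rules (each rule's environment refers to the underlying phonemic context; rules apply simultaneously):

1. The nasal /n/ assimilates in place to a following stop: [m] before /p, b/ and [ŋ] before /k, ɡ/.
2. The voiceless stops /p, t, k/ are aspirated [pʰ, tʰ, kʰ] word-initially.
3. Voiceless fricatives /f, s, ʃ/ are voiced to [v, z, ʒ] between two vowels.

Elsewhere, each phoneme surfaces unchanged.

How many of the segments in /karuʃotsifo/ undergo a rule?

Segments that undergo a rule: /k/ → [kʰ] (rule 2); /ʃ/ → [ʒ] (rule 3); /f/ → [v] (rule 3).
All other segments surface unchanged.

3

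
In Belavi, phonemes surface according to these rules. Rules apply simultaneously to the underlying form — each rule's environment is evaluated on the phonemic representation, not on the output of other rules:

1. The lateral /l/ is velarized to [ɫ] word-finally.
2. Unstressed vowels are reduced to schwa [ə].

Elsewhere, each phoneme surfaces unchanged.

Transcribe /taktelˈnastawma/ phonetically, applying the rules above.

/a/ — between /t/ and /k/, in an unstressed syllable — surfaces as [ə] (rule 2).
/e/ meets the environment for rule 2 (in an unstressed syllable) → [ə].
/l/ (between /e/ and /n/) fails the environment for rule 1, so it stays [l].
/a/ (between /n/ and /s/) fails the environment for rule 2, so it stays [a].
/a/ — between /t/ and /w/, in an unstressed syllable — surfaces as [ə] (rule 2).
/a/ (word-final): in an unstressed syllable, so rule 2 applies → [ə].

[təktəlˈnastəwmə]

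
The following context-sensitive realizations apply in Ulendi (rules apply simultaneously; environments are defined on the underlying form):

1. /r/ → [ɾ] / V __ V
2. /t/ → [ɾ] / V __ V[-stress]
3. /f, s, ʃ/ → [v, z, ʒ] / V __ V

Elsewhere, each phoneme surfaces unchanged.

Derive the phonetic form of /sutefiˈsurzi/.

/s/ (word-initial) is in the target of rule 3 but the environment (between two vowels) is not met → [s].
/t/ meets the environment for rule 2 (between a vowel and a following unstressed vowel) → [ɾ].
/f/ meets the environment for rule 3 (between two vowels) → [v].
Rule 3 applies to /s/ (between /i/ and /u/: between two vowels) → [z].
/r/ (between /u/ and /z/): rule 1 targets it, but not between two vowels → unchanged [r].

[suɾeviˈzurzi]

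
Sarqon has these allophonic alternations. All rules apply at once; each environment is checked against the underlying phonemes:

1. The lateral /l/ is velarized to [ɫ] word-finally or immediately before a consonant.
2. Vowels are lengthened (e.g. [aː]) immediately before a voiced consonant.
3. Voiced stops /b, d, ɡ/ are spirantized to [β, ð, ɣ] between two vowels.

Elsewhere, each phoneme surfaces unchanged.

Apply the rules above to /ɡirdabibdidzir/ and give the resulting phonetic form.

[ɡiːrdaːβiːbdiːdziːr]

/ɡ/ (word-initial): rule 3 targets it, but not between two vowels → unchanged [ɡ].
/i/ meets the environment for rule 2 (before a voiced consonant) → [iː].
/r/ — not in any rule's target class → [r].
/d/ (between /r/ and /a/) is in the target of rule 3 but the environment (between two vowels) is not met → [d].
/a/ — between /d/ and /b/, before a voiced consonant — surfaces as [aː] (rule 2).
Rule 3 applies to /b/ (between /a/ and /i/: between two vowels) → [β].
/i/ meets the environment for rule 2 (before a voiced consonant) → [iː].
/b/ (between /i/ and /d/) fails the environment for rule 3, so it stays [b].
/d/ (between /b/ and /i/) is in the target of rule 3 but the environment (between two vowels) is not met → [d].
Rule 2 applies to /i/ (between /d/ and /d/: before a voiced consonant) → [iː].
/d/ — between /i/ and /z/; rule 3 does not apply here → [d].
/z/ (between /d/ and /i/): no rule targets it → [z].
/i/ (between /z/ and /r/) occurs before a voiced consonant → [iː] by rule 2.
/r/ — not in any rule's target class → [r].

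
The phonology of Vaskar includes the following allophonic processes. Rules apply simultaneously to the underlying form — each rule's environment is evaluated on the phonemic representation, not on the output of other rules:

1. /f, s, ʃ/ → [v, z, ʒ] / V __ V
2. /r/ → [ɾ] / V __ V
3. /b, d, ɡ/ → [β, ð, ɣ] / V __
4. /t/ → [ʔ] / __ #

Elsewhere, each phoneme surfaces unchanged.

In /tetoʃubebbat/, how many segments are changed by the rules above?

4

Segments that undergo a rule: /ʃ/ → [ʒ] (rule 1); /b/ → [β] (rule 3); /b/ → [β] (rule 3); /t/ → [ʔ] (rule 4).
All other segments surface unchanged.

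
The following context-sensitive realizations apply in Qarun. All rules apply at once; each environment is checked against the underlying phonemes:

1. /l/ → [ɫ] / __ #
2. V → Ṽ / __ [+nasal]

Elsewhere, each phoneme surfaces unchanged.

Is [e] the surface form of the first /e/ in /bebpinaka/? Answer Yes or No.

Yes

/e/ — between /b/ and /b/; rule 2 does not apply here → [e].
The actual realization is [e], which matches [e].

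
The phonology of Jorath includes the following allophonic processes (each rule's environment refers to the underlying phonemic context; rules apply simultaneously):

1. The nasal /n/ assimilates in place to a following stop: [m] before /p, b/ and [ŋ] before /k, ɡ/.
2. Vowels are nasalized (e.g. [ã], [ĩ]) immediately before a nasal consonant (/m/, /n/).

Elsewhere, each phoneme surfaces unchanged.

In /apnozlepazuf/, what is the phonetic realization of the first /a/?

[a]

/a/ — word-initial; rule 2 does not apply here → [a].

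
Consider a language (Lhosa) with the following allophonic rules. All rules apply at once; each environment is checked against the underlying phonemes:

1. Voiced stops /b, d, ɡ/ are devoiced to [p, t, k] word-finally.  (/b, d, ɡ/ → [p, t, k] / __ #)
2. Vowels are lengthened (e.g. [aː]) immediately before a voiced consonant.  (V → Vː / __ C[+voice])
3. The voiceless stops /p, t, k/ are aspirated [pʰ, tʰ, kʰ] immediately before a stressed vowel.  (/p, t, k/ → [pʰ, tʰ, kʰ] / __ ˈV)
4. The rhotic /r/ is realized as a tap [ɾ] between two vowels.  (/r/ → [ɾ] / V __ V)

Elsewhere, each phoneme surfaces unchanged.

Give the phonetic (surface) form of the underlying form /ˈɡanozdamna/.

[ˈɡaːnoːzdaːmna]

/ɡ/ — word-initial; rule 1 does not apply here → [ɡ].
Rule 2 applies to /a/ (between /ɡ/ and /n/: before a voiced consonant) → [aː].
/n/ (between /a/ and /o/) is unaffected → [n].
/o/ meets the environment for rule 2 (before a voiced consonant) → [oː].
/z/ (between /o/ and /d/) is unaffected → [z].
/d/ (between /z/ and /a/) is in the target of rule 1 but the environment (word-finally) is not met → [d].
/a/ — between /d/ and /m/, before a voiced consonant — surfaces as [aː] (rule 2).
/m/ stays [m].
/n/ — not in any rule's target class → [n].
/a/ (word-final) fails the environment for rule 2, so it stays [a].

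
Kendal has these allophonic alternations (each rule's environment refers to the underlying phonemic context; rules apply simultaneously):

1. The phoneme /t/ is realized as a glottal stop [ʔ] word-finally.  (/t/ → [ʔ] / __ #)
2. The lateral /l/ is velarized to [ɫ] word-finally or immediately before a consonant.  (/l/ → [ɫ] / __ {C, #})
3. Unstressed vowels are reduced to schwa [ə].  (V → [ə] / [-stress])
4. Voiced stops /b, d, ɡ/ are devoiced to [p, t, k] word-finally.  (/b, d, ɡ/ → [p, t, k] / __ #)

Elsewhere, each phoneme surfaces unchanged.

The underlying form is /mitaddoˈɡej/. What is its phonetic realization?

/m/ stays [m].
/i/ meets the environment for rule 3 (in an unstressed syllable) → [ə].
/t/ — between /i/ and /a/; rule 1 does not apply here → [t].
/a/ — between /t/ and /d/, in an unstressed syllable — surfaces as [ə] (rule 3).
/d/ — between /a/ and /d/; rule 4 does not apply here → [d].
/d/ (between /d/ and /o/) fails the environment for rule 4, so it stays [d].
/o/ meets the environment for rule 3 (in an unstressed syllable) → [ə].
/ɡ/ (between /o/ and /e/) is in the target of rule 4 but the environment (word-finally) is not met → [ɡ].
/e/ (between /ɡ/ and /j/) fails the environment for rule 3, so it stays [e].
/j/ (word-final) is unaffected → [j].

[mətəddəˈɡej]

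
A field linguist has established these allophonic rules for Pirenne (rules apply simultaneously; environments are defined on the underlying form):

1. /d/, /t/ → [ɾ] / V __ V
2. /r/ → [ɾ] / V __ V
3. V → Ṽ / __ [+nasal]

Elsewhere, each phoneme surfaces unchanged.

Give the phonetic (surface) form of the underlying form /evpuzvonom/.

[evpuzvõnõm]

/e/ — word-initial; rule 3 does not apply here → [e].
/v/ stays [v].
/p/ (between /v/ and /u/): no rule targets it → [p].
/u/ — between /p/ and /z/; rule 3 does not apply here → [u].
/z/ — not in any rule's target class → [z].
/v/ stays [v].
/o/ (between /v/ and /n/) occurs before a nasal consonant → [õ] by rule 3.
/n/ (between /o/ and /o/): no rule targets it → [n].
/o/ meets the environment for rule 3 (before a nasal consonant) → [õ].
/m/ (word-final) is unaffected → [m].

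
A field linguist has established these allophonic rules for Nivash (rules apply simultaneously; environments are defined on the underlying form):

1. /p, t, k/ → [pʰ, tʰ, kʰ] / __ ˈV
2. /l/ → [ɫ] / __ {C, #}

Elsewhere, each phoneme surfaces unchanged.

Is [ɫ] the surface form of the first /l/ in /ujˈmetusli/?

No

/l/ (between /s/ and /i/): rule 2 targets it, but not word-finally or immediately before a consonant → unchanged [l].
The actual realization is [l], not [ɫ].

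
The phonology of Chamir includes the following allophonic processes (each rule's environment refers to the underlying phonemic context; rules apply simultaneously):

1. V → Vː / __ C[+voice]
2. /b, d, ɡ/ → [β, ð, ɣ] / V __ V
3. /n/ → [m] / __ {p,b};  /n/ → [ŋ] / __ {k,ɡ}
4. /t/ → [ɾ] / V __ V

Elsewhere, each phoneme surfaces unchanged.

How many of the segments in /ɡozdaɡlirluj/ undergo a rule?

Segments that undergo a rule: /o/ → [oː] (rule 1); /a/ → [aː] (rule 1); /i/ → [iː] (rule 1); /u/ → [uː] (rule 1).
All other segments surface unchanged.

4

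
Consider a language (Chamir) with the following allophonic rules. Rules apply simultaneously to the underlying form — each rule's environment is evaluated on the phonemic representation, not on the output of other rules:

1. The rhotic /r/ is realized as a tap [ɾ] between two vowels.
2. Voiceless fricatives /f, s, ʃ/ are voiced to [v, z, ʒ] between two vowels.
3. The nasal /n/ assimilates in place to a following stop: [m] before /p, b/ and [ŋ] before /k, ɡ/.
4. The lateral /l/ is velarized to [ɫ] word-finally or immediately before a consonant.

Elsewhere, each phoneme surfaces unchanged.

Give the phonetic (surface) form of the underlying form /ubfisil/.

[ubfiziɫ]

/u/ (word-initial) is unaffected → [u].
/b/ — not in any rule's target class → [b].
/f/ (between /b/ and /i/): rule 2 targets it, but not between two vowels → unchanged [f].
/i/ (between /f/ and /s/): no rule targets it → [i].
/s/ (between /i/ and /i/) occurs between two vowels → [z] by rule 2.
/i/ (between /s/ and /l/) is unaffected → [i].
/l/ (word-final) occurs word-finally or immediately before a consonant → [ɫ] by rule 4.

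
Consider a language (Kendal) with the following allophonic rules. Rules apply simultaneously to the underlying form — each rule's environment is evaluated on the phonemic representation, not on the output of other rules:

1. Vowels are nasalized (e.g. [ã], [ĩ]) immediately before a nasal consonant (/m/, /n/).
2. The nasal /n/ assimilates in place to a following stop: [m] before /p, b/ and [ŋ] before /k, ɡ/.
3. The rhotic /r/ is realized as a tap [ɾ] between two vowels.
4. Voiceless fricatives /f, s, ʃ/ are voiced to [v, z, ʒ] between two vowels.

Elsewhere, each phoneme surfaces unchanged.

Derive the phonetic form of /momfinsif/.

[mõmfĩnsif]

/m/ — not in any rule's target class → [m].
/o/ (between /m/ and /m/): before a nasal consonant, so rule 1 applies → [õ].
/m/ (between /o/ and /f/) is unaffected → [m].
/f/ — between /m/ and /i/; rule 4 does not apply here → [f].
/i/ (between /f/ and /n/): before a nasal consonant, so rule 1 applies → [ĩ].
/n/ (between /i/ and /s/) fails the environment for rule 2, so it stays [n].
/s/ (between /n/ and /i/) is in the target of rule 4 but the environment (between two vowels) is not met → [s].
/i/ (between /s/ and /f/) fails the environment for rule 1, so it stays [i].
/f/ (word-final) fails the environment for rule 4, so it stays [f].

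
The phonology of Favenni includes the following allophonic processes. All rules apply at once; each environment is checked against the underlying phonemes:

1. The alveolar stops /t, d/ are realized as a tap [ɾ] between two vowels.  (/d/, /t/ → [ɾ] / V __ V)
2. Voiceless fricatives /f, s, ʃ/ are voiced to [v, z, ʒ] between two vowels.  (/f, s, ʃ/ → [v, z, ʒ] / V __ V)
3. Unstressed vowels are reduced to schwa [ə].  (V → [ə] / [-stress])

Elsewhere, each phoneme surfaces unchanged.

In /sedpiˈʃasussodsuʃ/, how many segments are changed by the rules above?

Segments that undergo a rule: /e/ → [ə] (rule 3); /i/ → [ə] (rule 3); /ʃ/ → [ʒ] (rule 2); /s/ → [z] (rule 2); /u/ → [ə] (rule 3); /o/ → [ə] (rule 3); /u/ → [ə] (rule 3).
All other segments surface unchanged.

7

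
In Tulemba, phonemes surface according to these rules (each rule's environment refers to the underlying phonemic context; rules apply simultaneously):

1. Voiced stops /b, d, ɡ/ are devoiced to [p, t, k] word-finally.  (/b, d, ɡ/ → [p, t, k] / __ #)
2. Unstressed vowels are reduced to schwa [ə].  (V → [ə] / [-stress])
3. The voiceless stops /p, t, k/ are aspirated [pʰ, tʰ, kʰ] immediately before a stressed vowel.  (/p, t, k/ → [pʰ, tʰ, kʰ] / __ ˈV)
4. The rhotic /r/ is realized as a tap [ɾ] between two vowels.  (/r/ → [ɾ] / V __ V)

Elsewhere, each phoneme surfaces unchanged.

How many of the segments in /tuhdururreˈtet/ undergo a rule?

Segments that undergo a rule: /u/ → [ə] (rule 2); /u/ → [ə] (rule 2); /r/ → [ɾ] (rule 4); /u/ → [ə] (rule 2); /e/ → [ə] (rule 2); /t/ → [tʰ] (rule 3).
All other segments surface unchanged.

6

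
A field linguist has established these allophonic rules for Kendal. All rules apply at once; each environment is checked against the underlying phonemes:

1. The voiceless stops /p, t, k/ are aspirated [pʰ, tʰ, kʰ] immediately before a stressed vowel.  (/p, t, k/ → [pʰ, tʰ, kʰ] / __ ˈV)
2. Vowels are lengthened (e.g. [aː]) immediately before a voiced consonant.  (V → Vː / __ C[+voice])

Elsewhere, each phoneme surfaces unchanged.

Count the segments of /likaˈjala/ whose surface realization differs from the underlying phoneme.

Segments that undergo a rule: /a/ → [aː] (rule 2); /a/ → [aː] (rule 2).
All other segments surface unchanged.

2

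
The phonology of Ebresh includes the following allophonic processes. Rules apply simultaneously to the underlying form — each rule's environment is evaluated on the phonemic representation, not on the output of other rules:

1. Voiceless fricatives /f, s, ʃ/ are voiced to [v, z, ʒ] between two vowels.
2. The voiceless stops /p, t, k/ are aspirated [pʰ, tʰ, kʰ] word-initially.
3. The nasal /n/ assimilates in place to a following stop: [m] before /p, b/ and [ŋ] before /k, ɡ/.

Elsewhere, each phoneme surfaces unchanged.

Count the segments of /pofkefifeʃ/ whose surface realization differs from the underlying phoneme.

Segments that undergo a rule: /p/ → [pʰ] (rule 2); /f/ → [v] (rule 1); /f/ → [v] (rule 1).
All other segments surface unchanged.

3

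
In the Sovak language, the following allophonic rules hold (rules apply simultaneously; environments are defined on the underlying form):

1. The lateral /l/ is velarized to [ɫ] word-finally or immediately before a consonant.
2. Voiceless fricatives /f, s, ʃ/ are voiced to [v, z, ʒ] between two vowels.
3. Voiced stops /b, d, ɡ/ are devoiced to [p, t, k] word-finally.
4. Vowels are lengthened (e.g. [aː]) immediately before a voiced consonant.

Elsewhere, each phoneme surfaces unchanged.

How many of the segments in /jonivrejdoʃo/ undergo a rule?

Segments that undergo a rule: /o/ → [oː] (rule 4); /i/ → [iː] (rule 4); /e/ → [eː] (rule 4); /ʃ/ → [ʒ] (rule 2).
All other segments surface unchanged.

4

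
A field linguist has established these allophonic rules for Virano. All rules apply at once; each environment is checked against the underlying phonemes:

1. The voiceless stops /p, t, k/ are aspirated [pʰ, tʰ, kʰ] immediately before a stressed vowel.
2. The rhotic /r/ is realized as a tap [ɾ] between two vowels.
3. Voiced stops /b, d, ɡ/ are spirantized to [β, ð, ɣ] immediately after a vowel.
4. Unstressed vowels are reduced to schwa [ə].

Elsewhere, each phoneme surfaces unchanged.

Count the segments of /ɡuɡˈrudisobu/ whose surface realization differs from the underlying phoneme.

7

Segments that undergo a rule: /u/ → [ə] (rule 4); /ɡ/ → [ɣ] (rule 3); /d/ → [ð] (rule 3); /i/ → [ə] (rule 4); /o/ → [ə] (rule 4); /b/ → [β] (rule 3); /u/ → [ə] (rule 4).
All other segments surface unchanged.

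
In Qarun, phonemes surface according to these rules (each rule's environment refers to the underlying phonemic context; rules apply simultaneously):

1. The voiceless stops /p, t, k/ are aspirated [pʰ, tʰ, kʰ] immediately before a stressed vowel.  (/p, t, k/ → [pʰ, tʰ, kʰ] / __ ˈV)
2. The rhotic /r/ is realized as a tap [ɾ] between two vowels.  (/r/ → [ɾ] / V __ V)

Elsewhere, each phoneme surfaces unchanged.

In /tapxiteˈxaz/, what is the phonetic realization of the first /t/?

/t/ — word-initial; rule 1 does not apply here → [t].

[t]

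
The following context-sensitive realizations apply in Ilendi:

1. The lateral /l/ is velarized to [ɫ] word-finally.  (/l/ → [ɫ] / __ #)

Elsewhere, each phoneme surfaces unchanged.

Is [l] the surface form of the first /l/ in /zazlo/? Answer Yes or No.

Yes

/l/ (between /z/ and /o/) fails the environment for rule 1, so it stays [l].
The actual realization is [l], which matches [l].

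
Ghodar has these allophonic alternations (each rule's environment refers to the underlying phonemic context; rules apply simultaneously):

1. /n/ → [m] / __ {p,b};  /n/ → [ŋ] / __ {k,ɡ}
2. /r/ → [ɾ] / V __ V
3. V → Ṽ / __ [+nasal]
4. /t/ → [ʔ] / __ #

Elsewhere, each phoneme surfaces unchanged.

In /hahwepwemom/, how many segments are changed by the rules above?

Segments that undergo a rule: /e/ → [ẽ] (rule 3); /o/ → [õ] (rule 3).
All other segments surface unchanged.

2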